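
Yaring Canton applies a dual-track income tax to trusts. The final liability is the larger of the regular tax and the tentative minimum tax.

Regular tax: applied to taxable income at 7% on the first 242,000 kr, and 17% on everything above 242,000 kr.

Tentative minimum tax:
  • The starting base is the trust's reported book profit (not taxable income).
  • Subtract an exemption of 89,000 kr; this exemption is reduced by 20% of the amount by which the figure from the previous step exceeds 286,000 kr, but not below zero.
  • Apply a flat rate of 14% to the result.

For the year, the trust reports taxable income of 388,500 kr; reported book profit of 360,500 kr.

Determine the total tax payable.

41,845 kr

Tentative minimum tax:
  Base (reported book profit): 360,500 kr
  Exemption: 89,000 kr − 20% × (360,500 kr − 286,000 kr) = 89,000 kr − 14,900 kr = 74,100 kr
  Base: 360,500 kr − 74,100 kr = 286,400 kr
  286,400 kr × 14% = 40,096 kr

Regular tax:
  242,000 kr × 7% = 16,940 kr
  146,500 kr × 17% = 24,905 kr
  → 41,845 kr

41,845 kr > 40,096 kr, so the regular tax governs.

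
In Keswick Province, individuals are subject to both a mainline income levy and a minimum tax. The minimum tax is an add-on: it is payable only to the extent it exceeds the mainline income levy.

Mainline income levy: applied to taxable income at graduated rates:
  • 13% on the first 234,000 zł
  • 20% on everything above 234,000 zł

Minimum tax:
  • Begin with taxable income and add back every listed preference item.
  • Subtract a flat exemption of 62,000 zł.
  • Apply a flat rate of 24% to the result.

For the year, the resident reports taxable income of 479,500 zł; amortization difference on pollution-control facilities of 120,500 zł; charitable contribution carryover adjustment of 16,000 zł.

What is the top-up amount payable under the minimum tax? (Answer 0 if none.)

Mainline income levy:
  234,000 zł × 13% = 30,420 zł
  245,500 zł × 20% = 49,100 zł
  → 79,520 zł

Minimum tax:
  Adjusted income: 479,500 zł + 120,500 zł + 16,000 zł = 616,000 zł
  Less exemption 62,000 zł → base 554,000 zł
  554,000 zł × 24% = 132,960 zł

Excess of minimum tax over mainline income levy: 132,960 zł − 79,520 zł = 53,440 zł.

53,440 zł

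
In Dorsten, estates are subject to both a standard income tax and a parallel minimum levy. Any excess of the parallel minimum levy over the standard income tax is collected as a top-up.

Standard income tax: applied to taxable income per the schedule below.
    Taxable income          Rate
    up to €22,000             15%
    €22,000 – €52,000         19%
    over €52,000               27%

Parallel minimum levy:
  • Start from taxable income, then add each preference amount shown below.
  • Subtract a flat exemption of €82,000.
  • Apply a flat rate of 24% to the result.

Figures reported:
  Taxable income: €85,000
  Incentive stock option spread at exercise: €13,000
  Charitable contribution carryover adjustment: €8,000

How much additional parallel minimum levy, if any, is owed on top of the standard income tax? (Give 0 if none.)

Standard income tax:
  €22,000 × 15% = €3,300
  €30,000 × 19% = €5,700
  €33,000 × 27% = €8,910
  → €17,910

Parallel minimum levy:
  Adjusted income: €85,000 + €13,000 + €8,000 = €106,000
  Less exemption €82,000 → base €24,000
  €24,000 × 24% = €5,760

€5,760 ≤ €17,910, so no add-on is due.

€0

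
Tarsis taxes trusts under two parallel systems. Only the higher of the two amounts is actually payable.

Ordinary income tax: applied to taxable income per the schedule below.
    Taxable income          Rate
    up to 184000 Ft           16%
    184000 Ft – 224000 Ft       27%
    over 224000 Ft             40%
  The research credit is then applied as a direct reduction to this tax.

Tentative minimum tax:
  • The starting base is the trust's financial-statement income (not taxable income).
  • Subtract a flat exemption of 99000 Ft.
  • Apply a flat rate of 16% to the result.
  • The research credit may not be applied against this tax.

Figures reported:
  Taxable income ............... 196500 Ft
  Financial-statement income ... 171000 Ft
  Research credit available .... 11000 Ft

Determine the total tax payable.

21815 Ft

Ordinary income tax:
  184000 Ft × 16% = 29440 Ft
  12500 Ft × 27% = 3375 Ft
  → 32815 Ft
  Less research credit 11000 Ft → 21815 Ft

Tentative minimum tax:
  Base (financial-statement income): 171000 Ft
  Less exemption 99000 Ft → base 72000 Ft
  72000 Ft × 16% = 11520 Ft

21815 Ft > 11520 Ft, so the ordinary income tax governs.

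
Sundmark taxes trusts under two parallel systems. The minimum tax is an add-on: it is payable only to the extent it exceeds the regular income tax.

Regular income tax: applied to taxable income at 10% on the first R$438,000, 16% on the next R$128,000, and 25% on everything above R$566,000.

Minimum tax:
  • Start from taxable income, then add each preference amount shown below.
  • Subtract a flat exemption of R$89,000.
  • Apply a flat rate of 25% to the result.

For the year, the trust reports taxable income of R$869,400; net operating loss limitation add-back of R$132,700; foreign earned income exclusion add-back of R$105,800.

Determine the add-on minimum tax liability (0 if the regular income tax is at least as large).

R$114,595

Regular income tax:
  R$438,000 × 10% = R$43,800
  R$128,000 × 16% = R$20,480
  R$303,400 × 25% = R$75,850
  → R$140,130

Minimum tax:
  Adjusted income: R$869,400 + R$132,700 + R$105,800 = R$1,107,900
  Less exemption R$89,000 → base R$1,018,900
  R$1,018,900 × 25% = R$254,725

Excess of minimum tax over regular income tax: R$254,725 − R$140,130 = R$114,595.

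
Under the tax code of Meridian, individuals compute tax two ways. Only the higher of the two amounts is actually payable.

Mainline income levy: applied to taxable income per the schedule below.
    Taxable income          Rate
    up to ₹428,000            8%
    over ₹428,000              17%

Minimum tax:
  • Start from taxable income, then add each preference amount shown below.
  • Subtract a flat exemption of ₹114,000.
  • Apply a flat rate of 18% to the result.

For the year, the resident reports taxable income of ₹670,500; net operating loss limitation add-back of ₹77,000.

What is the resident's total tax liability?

₹114,030

Minimum tax:
  Adjusted income: ₹670,500 + ₹77,000 = ₹747,500
  Less exemption ₹114,000 → base ₹633,500
  ₹633,500 × 18% = ₹114,030

Mainline income levy:
  ₹428,000 × 8% = ₹34,240
  ₹242,500 × 17% = ₹41,225
  → ₹75,465

₹114,030 > ₹75,465, so the minimum tax is the binding amount.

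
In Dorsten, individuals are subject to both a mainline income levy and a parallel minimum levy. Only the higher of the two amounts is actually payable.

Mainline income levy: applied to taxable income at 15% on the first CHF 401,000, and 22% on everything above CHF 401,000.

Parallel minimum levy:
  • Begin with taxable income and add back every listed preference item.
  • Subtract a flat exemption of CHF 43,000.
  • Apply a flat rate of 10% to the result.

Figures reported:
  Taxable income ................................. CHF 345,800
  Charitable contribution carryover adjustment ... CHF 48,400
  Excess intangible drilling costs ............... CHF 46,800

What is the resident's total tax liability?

Mainline income levy:
  CHF 345,800 × 15% = CHF 51,870

Parallel minimum levy:
  Adjusted income: CHF 345,800 + CHF 48,400 + CHF 46,800 = CHF 441,000
  Less exemption CHF 43,000 → base CHF 398,000
  CHF 398,000 × 10% = CHF 39,800

CHF 51,870 > CHF 39,800, so the mainline income levy governs.

CHF 51,870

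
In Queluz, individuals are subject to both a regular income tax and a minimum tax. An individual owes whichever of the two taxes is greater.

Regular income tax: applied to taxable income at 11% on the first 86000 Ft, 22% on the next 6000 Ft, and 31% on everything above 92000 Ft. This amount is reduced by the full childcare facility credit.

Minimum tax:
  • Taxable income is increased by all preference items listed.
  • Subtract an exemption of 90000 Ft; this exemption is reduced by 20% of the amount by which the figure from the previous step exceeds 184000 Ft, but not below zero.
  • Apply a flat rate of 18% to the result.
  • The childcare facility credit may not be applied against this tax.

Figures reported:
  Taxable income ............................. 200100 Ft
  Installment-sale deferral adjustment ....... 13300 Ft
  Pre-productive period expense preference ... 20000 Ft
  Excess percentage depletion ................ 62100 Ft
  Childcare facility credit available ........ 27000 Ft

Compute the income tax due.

41004 Ft

Minimum tax:
  Adjusted income: 200100 Ft + 13300 Ft + 20000 Ft + 62100 Ft = 295500 Ft
  Exemption: 90000 Ft − 20% × (295500 Ft − 184000 Ft) = 90000 Ft − 22300 Ft = 67700 Ft
  Base: 295500 Ft − 67700 Ft = 227800 Ft
  227800 Ft × 18% = 41004 Ft

Regular income tax:
  86000 Ft × 11% = 9460 Ft
  6000 Ft × 22% = 1320 Ft
  108100 Ft × 31% = 33511 Ft
  → 44291 Ft
  Less childcare facility credit 27000 Ft → 17291 Ft

41004 Ft > 17291 Ft, so the minimum tax is the binding amount.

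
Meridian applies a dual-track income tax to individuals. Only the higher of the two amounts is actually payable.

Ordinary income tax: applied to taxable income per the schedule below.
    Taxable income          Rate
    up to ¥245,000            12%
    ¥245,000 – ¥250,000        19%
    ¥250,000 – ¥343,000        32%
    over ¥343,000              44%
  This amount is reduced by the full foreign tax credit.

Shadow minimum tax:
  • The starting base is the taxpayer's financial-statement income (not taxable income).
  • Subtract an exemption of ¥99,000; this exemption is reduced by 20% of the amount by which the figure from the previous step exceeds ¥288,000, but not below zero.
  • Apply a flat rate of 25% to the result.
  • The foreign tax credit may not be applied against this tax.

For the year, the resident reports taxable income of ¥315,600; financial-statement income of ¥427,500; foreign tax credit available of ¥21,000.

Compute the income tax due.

Ordinary income tax:
  ¥245,000 × 12% = ¥29,400
  ¥5,000 × 19% = ¥950
  ¥65,600 × 32% = ¥20,992
  → ¥51,342
  Less foreign tax credit ¥21,000 → ¥30,342

Shadow minimum tax:
  Base (financial-statement income): ¥427,500
  Exemption: ¥99,000 − 20% × (¥427,500 − ¥288,000) = ¥99,000 − ¥27,900 = ¥71,100
  Base: ¥427,500 − ¥71,100 = ¥356,400
  ¥356,400 × 25% = ¥89,100

¥89,100 > ¥30,342, so the shadow minimum tax is the binding amount.

¥89,100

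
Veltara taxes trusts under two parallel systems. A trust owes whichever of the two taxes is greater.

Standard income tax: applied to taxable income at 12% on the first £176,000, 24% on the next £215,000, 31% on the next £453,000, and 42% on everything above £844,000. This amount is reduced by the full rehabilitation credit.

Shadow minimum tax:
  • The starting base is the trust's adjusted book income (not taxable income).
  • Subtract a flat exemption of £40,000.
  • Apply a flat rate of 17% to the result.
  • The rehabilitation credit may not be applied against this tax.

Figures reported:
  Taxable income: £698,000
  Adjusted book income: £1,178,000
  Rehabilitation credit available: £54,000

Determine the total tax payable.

Standard income tax:
  £176,000 × 12% = £21,120
  £215,000 × 24% = £51,600
  £307,000 × 31% = £95,170
  → £167,890
  Less rehabilitation credit £54,000 → £113,890

Shadow minimum tax:
  Base (adjusted book income): £1,178,000
  Less exemption £40,000 → base £1,138,000
  £1,138,000 × 17% = £193,460

£193,460 > £113,890, so the shadow minimum tax is the binding amount.

£193,460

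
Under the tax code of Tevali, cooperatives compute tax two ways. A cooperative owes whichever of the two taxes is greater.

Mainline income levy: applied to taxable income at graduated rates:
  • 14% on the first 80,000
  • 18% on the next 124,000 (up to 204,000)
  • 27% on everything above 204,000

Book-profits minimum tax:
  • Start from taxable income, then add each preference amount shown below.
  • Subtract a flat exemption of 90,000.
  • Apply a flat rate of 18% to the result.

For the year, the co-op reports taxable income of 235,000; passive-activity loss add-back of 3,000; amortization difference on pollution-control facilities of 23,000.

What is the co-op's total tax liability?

41,890

Book-profits minimum tax:
  Adjusted income: 235,000 + 3,000 + 23,000 = 261,000
  Less exemption 90,000 → base 171,000
  171,000 × 18% = 30,780

Mainline income levy:
  80,000 × 14% = 11,200
  124,000 × 18% = 22,320
  31,000 × 27% = 8,370
  → 41,890

41,890 > 30,780, so the mainline income levy governs.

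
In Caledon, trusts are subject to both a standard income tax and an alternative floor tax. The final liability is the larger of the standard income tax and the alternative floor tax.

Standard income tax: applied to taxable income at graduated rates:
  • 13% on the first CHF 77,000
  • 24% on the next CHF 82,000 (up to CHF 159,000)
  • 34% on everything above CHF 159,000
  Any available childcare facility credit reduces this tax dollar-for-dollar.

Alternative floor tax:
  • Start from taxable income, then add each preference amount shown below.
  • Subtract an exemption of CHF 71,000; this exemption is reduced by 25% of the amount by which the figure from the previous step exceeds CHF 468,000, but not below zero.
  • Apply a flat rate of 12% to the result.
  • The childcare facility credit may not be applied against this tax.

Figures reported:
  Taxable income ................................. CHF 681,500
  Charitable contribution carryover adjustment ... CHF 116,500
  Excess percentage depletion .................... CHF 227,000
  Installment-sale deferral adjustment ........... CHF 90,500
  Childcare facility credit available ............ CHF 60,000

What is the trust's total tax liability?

Alternative floor tax:
  Adjusted income: CHF 681,500 + CHF 116,500 + CHF 227,000 + CHF 90,500 = CHF 1,115,500
  Exemption: 25% × (CHF 1,115,500 − CHF 468,000) = CHF 161,875 ≥ CHF 71,000, so the exemption is fully phased out
  Base: CHF 1,115,500 − CHF 0 = CHF 1,115,500
  CHF 1,115,500 × 12% = CHF 133,860

Standard income tax:
  CHF 77,000 × 13% = CHF 10,010
  CHF 82,000 × 24% = CHF 19,680
  CHF 522,500 × 34% = CHF 177,650
  → CHF 207,340
  Less childcare facility credit CHF 60,000 → CHF 147,340

CHF 147,340 > CHF 133,860, so the standard income tax governs.

CHF 147,340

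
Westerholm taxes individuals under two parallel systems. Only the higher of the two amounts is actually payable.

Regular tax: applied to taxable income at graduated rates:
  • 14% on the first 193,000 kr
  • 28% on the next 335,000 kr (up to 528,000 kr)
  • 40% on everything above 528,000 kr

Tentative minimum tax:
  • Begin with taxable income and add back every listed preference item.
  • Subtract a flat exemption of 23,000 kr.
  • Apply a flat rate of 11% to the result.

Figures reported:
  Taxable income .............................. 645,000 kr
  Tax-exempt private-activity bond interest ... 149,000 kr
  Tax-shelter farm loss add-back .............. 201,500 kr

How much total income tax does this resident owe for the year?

Regular tax:
  193,000 kr × 14% = 27,020 kr
  335,000 kr × 28% = 93,800 kr
  117,000 kr × 40% = 46,800 kr
  → 167,620 kr

Tentative minimum tax:
  Adjusted income: 645,000 kr + 149,000 kr + 201,500 kr = 995,500 kr
  Less exemption 23,000 kr → base 972,500 kr
  972,500 kr × 11% = 106,975 kr

167,620 kr > 106,975 kr, so the regular tax governs.

167,620 kr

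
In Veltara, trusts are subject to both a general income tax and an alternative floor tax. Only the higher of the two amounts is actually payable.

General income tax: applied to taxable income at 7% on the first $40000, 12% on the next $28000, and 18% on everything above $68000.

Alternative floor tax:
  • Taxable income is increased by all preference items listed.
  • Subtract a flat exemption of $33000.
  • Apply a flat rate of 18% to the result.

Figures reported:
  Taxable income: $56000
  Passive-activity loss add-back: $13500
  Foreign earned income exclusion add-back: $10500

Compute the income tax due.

$8460

Alternative floor tax:
  Adjusted income: $56000 + $13500 + $10500 = $80000
  Less exemption $33000 → base $47000
  $47000 × 18% = $8460

General income tax:
  $40000 × 7% = $2800
  $16000 × 12% = $1920
  → $4720

$8460 > $4720, so the alternative floor tax is the binding amount.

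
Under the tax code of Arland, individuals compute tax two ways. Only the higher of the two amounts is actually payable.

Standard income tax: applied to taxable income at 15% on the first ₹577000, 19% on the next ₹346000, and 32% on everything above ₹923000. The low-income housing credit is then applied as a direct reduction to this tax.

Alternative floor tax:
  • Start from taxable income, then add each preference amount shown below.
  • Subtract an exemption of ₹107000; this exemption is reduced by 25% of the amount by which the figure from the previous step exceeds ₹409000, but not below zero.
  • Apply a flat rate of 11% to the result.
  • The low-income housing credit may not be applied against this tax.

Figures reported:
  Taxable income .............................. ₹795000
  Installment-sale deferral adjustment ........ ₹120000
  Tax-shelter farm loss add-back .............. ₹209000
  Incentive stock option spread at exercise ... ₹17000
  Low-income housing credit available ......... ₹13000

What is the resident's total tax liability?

Alternative floor tax:
  Adjusted income: ₹795000 + ₹120000 + ₹209000 + ₹17000 = ₹1141000
  Exemption: 25% × (₹1141000 − ₹409000) = ₹183000 ≥ ₹107000, so the exemption is fully phased out
  Base: ₹1141000 − ₹0 = ₹1141000
  ₹1141000 × 11% = ₹125510

Standard income tax:
  ₹577000 × 15% = ₹86550
  ₹218000 × 19% = ₹41420
  → ₹127970
  Less low-income housing credit ₹13000 → ₹114970

₹125510 > ₹114970, so the alternative floor tax is the binding amount.

₹125510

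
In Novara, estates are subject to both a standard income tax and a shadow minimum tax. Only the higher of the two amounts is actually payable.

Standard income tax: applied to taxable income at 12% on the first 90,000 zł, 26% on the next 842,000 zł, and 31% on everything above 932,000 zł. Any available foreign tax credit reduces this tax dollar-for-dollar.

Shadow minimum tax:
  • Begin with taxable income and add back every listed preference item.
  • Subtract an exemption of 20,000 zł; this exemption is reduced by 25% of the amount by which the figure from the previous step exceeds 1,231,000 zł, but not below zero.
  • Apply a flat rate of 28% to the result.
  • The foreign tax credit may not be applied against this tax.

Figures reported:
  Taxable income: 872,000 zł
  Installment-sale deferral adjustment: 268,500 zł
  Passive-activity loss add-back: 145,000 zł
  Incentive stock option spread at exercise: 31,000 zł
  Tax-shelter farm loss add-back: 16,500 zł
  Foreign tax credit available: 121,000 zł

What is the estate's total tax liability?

Shadow minimum tax:
  Adjusted income: 872,000 zł + 268,500 zł + 145,000 zł + 31,000 zł + 16,500 zł = 1,333,000 zł
  Exemption: 25% × (1,333,000 zł − 1,231,000 zł) = 25,500 zł ≥ 20,000 zł, so the exemption is fully phased out
  Base: 1,333,000 zł − 0 zł = 1,333,000 zł
  1,333,000 zł × 28% = 373,240 zł

Standard income tax:
  90,000 zł × 12% = 10,800 zł
  782,000 zł × 26% = 203,320 zł
  → 214,120 zł
  Less foreign tax credit 121,000 zł → 93,120 zł

373,240 zł > 93,120 zł, so the shadow minimum tax is the binding amount.

373,240 zł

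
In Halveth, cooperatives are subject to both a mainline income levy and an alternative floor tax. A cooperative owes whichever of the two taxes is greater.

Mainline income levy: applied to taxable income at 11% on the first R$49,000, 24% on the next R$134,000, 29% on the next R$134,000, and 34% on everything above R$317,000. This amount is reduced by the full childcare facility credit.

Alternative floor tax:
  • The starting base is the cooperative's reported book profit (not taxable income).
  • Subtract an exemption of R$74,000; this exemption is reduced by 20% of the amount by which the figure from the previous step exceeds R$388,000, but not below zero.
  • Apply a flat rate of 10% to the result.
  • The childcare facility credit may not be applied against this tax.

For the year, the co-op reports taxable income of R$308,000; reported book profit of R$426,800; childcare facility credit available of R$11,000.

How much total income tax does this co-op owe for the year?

R$62,800

Mainline income levy:
  R$49,000 × 11% = R$5,390
  R$134,000 × 24% = R$32,160
  R$125,000 × 29% = R$36,250
  → R$73,800
  Less childcare facility credit R$11,000 → R$62,800

Alternative floor tax:
  Base (reported book profit): R$426,800
  Exemption: R$74,000 − 20% × (R$426,800 − R$388,000) = R$74,000 − R$7,760 = R$66,240
  Base: R$426,800 − R$66,240 = R$360,560
  R$360,560 × 10% = R$36,056

R$62,800 > R$36,056, so the mainline income levy governs.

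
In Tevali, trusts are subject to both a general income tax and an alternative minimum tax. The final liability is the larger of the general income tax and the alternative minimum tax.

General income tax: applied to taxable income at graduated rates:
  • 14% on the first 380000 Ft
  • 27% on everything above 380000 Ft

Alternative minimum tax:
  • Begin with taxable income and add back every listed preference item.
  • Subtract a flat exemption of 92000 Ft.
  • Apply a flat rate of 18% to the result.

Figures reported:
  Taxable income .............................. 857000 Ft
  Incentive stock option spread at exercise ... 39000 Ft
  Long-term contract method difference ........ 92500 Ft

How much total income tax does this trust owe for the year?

General income tax:
  380000 Ft × 14% = 53200 Ft
  477000 Ft × 27% = 128790 Ft
  → 181990 Ft

Alternative minimum tax:
  Adjusted income: 857000 Ft + 39000 Ft + 92500 Ft = 988500 Ft
  Less exemption 92000 Ft → base 896500 Ft
  896500 Ft × 18% = 161370 Ft

181990 Ft > 161370 Ft, so the general income tax governs.

181990 Ft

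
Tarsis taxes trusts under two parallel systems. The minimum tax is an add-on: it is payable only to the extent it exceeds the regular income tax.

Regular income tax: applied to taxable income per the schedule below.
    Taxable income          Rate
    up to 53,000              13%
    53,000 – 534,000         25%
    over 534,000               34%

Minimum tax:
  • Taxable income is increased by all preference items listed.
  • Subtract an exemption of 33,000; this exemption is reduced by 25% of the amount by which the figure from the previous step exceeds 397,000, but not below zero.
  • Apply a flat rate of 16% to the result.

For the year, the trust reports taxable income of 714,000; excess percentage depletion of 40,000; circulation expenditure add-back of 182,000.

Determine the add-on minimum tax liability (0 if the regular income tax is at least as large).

Minimum tax:
  Adjusted income: 714,000 + 40,000 + 182,000 = 936,000
  Exemption: 25% × (936,000 − 397,000) = 134,750 ≥ 33,000, so the exemption is fully phased out
  Base: 936,000 − 0 = 936,000
  936,000 × 16% = 149,760

Regular income tax:
  53,000 × 13% = 6,890
  481,000 × 25% = 120,250
  180,000 × 34% = 61,200
  → 188,340

149,760 ≤ 188,340, so no add-on is due.

0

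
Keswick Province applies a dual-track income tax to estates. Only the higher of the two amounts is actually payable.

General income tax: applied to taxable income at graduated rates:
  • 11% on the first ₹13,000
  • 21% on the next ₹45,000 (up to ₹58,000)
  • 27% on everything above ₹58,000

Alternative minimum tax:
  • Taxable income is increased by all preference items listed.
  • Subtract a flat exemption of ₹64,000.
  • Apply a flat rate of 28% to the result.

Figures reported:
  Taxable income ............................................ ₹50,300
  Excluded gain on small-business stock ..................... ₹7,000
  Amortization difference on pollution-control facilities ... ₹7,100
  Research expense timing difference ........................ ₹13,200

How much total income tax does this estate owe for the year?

General income tax:
  ₹13,000 × 11% = ₹1,430
  ₹37,300 × 21% = ₹7,833
  → ₹9,263

Alternative minimum tax:
  Adjusted income: ₹50,300 + ₹7,000 + ₹7,100 + ₹13,200 = ₹77,600
  Less exemption ₹64,000 → base ₹13,600
  ₹13,600 × 28% = ₹3,808

₹9,263 > ₹3,808, so the general income tax governs.

₹9,263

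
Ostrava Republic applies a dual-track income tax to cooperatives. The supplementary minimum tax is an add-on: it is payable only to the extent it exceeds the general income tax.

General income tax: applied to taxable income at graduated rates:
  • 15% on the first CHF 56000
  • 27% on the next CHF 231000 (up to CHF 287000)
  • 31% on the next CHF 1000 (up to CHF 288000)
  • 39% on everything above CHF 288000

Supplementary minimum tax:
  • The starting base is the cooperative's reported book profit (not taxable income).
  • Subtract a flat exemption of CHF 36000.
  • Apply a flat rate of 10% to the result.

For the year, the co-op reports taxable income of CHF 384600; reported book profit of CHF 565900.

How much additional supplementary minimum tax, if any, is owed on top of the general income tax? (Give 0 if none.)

Supplementary minimum tax:
  Base (reported book profit): CHF 565900
  Less exemption CHF 36000 → base CHF 529900
  CHF 529900 × 10% = CHF 52990

General income tax:
  CHF 56000 × 15% = CHF 8400
  CHF 231000 × 27% = CHF 62370
  CHF 1000 × 31% = CHF 310
  CHF 96600 × 39% = CHF 37674
  → CHF 108754

CHF 52990 ≤ CHF 108754, so no add-on is due.

CHF 0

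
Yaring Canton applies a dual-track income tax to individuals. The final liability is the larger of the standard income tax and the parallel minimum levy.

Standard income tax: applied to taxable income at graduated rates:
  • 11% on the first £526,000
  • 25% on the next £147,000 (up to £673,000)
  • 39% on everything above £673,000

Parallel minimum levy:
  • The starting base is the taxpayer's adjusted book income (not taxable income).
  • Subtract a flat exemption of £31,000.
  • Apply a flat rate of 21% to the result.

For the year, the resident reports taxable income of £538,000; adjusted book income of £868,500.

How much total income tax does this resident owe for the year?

Parallel minimum levy:
  Base (adjusted book income): £868,500
  Less exemption £31,000 → base £837,500
  £837,500 × 21% = £175,875

Standard income tax:
  £526,000 × 11% = £57,860
  £12,000 × 25% = £3,000
  → £60,860

£175,875 > £60,860, so the parallel minimum levy is the binding amount.

£175,875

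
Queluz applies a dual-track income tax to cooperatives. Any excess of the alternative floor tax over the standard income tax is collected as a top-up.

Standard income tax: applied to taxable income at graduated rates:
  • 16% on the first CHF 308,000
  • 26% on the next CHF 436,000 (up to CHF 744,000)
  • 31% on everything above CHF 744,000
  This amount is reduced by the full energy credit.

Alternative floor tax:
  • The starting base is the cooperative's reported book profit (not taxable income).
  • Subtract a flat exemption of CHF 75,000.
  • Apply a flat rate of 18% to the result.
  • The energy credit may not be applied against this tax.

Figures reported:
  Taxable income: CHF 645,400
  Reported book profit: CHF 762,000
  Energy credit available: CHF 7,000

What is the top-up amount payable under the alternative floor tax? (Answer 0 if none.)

Alternative floor tax:
  Base (reported book profit): CHF 762,000
  Less exemption CHF 75,000 → base CHF 687,000
  CHF 687,000 × 18% = CHF 123,660

Standard income tax:
  CHF 308,000 × 16% = CHF 49,280
  CHF 337,400 × 26% = CHF 87,724
  → CHF 137,004
  Less energy credit CHF 7,000 → CHF 130,004

CHF 123,660 ≤ CHF 130,004, so no add-on is due.

CHF 0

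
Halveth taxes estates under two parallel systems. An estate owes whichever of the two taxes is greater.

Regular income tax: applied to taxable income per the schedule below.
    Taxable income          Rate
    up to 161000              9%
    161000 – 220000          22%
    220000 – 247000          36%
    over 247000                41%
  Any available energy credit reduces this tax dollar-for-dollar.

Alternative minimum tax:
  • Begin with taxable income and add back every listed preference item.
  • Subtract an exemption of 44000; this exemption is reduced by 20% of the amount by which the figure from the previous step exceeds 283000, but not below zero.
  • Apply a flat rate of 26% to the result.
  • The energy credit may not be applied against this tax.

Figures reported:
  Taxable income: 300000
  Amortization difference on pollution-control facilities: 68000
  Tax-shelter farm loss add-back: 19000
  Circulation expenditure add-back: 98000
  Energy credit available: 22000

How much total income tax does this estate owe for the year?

Alternative minimum tax:
  Adjusted income: 300000 + 68000 + 19000 + 98000 = 485000
  Exemption: 44000 − 20% × (485000 − 283000) = 44000 − 40400 = 3600
  Base: 485000 − 3600 = 481400
  481400 × 26% = 125164

Regular income tax:
  161000 × 9% = 14490
  59000 × 22% = 12980
  27000 × 36% = 9720
  53000 × 41% = 21730
  → 58920
  Less energy credit 22000 → 36920

125164 > 36920, so the alternative minimum tax is the binding amount.

125164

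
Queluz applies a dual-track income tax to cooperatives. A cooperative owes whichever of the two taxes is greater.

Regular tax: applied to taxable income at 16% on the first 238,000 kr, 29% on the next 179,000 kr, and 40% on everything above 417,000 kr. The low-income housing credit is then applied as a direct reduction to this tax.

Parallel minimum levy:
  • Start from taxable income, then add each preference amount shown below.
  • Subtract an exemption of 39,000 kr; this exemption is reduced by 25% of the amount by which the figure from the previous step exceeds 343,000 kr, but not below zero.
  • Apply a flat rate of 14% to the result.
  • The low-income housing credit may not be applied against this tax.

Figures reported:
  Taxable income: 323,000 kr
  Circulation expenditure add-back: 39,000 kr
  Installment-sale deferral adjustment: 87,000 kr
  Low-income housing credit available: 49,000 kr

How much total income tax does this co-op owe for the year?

61,110 kr

Parallel minimum levy:
  Adjusted income: 323,000 kr + 39,000 kr + 87,000 kr = 449,000 kr
  Exemption: 39,000 kr − 25% × (449,000 kr − 343,000 kr) = 39,000 kr − 26,500 kr = 12,500 kr
  Base: 449,000 kr − 12,500 kr = 436,500 kr
  436,500 kr × 14% = 61,110 kr

Regular tax:
  238,000 kr × 16% = 38,080 kr
  85,000 kr × 29% = 24,650 kr
  → 62,730 kr
  Less low-income housing credit 49,000 kr → 13,730 kr

61,110 kr > 13,730 kr, so the parallel minimum levy is the binding amount.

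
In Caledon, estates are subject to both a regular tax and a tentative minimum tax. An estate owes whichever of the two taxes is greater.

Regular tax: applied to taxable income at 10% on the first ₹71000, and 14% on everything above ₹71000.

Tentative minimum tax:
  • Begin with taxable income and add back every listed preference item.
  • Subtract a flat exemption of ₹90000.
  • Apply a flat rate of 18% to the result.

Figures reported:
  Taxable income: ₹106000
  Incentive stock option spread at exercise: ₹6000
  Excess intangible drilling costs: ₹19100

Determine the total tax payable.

Tentative minimum tax:
  Adjusted income: ₹106000 + ₹6000 + ₹19100 = ₹131100
  Less exemption ₹90000 → base ₹41100
  ₹41100 × 18% = ₹7398

Regular tax:
  ₹71000 × 10% = ₹7100
  ₹35000 × 14% = ₹4900
  → ₹12000

₹12000 > ₹7398, so the regular tax governs.

₹12000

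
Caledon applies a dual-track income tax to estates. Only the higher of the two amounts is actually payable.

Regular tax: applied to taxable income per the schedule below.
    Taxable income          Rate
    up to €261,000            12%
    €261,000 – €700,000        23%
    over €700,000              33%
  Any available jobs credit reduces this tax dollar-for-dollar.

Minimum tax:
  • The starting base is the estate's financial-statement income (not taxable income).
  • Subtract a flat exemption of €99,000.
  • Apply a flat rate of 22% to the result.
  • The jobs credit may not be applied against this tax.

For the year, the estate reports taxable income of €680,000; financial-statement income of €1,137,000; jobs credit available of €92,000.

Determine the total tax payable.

Minimum tax:
  Base (financial-statement income): €1,137,000
  Less exemption €99,000 → base €1,038,000
  €1,038,000 × 22% = €228,360

Regular tax:
  €261,000 × 12% = €31,320
  €419,000 × 23% = €96,370
  → €127,690
  Less jobs credit €92,000 → €35,690

€228,360 > €35,690, so the minimum tax is the binding amount.

€228,360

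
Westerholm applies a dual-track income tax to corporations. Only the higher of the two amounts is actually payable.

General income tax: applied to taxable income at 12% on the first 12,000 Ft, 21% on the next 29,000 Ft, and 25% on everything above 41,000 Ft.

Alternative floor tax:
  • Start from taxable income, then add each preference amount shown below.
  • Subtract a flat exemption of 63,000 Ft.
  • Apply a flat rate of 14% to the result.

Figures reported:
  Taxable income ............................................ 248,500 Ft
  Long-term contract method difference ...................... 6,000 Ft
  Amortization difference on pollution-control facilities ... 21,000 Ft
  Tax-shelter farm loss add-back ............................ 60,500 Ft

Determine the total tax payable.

59,405 Ft

Alternative floor tax:
  Adjusted income: 248,500 Ft + 6,000 Ft + 21,000 Ft + 60,500 Ft = 336,000 Ft
  Less exemption 63,000 Ft → base 273,000 Ft
  273,000 Ft × 14% = 38,220 Ft

General income tax:
  12,000 Ft × 12% = 1,440 Ft
  29,000 Ft × 21% = 6,090 Ft
  207,500 Ft × 25% = 51,875 Ft
  → 59,405 Ft

59,405 Ft > 38,220 Ft, so the general income tax governs.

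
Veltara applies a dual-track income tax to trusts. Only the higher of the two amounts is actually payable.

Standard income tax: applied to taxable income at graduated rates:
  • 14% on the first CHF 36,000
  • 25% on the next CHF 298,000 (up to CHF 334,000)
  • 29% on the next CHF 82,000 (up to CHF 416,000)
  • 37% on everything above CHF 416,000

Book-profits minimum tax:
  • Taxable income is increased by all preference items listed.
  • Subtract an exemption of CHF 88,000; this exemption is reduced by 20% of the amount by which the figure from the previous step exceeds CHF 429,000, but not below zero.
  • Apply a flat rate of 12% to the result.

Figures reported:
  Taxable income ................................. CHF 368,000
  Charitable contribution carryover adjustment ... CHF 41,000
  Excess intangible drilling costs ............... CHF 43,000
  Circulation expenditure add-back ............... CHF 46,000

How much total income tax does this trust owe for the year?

Standard income tax:
  CHF 36,000 × 14% = CHF 5,040
  CHF 298,000 × 25% = CHF 74,500
  CHF 34,000 × 29% = CHF 9,860
  → CHF 89,400

Book-profits minimum tax:
  Adjusted income: CHF 368,000 + CHF 41,000 + CHF 43,000 + CHF 46,000 = CHF 498,000
  Exemption: CHF 88,000 − 20% × (CHF 498,000 − CHF 429,000) = CHF 88,000 − CHF 13,800 = CHF 74,200
  Base: CHF 498,000 − CHF 74,200 = CHF 423,800
  CHF 423,800 × 12% = CHF 50,856

CHF 89,400 > CHF 50,856, so the standard income tax governs.

CHF 89,400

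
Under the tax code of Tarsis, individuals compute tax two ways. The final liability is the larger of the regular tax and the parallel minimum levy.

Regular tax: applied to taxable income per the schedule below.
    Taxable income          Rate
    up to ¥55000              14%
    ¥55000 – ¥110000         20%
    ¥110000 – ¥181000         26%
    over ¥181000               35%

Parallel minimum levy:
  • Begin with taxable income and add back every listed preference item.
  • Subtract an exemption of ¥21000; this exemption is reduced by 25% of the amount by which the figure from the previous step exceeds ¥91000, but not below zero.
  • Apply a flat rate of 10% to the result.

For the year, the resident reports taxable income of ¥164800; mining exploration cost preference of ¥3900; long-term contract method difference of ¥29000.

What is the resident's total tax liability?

¥32948

Regular tax:
  ¥55000 × 14% = ¥7700
  ¥55000 × 20% = ¥11000
  ¥54800 × 26% = ¥14248
  → ¥32948

Parallel minimum levy:
  Adjusted income: ¥164800 + ¥3900 + ¥29000 = ¥197700
  Exemption: 25% × (¥197700 − ¥91000) = ¥26675 ≥ ¥21000, so the exemption is fully phased out
  Base: ¥197700 − ¥0 = ¥197700
  ¥197700 × 10% = ¥19770

¥32948 > ¥19770, so the regular tax governs.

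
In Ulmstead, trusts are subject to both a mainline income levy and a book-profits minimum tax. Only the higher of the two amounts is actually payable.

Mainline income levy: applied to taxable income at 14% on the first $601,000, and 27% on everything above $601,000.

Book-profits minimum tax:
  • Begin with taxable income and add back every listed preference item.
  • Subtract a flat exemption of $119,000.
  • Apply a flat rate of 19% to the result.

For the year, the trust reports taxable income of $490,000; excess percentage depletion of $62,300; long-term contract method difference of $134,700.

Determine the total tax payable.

Book-profits minimum tax:
  Adjusted income: $490,000 + $62,300 + $134,700 = $687,000
  Less exemption $119,000 → base $568,000
  $568,000 × 19% = $107,920

Mainline income levy:
  $490,000 × 14% = $68,600

$107,920 > $68,600, so the book-profits minimum tax is the binding amount.

$107,920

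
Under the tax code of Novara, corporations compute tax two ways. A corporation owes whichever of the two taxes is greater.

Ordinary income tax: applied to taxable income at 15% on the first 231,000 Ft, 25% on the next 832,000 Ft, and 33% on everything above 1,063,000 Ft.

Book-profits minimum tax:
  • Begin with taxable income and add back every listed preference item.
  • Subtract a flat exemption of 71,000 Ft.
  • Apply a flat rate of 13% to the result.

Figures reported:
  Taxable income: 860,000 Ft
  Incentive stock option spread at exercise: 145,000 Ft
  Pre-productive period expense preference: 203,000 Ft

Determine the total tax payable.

191,900 Ft

Ordinary income tax:
  231,000 Ft × 15% = 34,650 Ft
  629,000 Ft × 25% = 157,250 Ft
  → 191,900 Ft

Book-profits minimum tax:
  Adjusted income: 860,000 Ft + 145,000 Ft + 203,000 Ft = 1,208,000 Ft
  Less exemption 71,000 Ft → base 1,137,000 Ft
  1,137,000 Ft × 13% = 147,810 Ft

191,900 Ft > 147,810 Ft, so the ordinary income tax governs.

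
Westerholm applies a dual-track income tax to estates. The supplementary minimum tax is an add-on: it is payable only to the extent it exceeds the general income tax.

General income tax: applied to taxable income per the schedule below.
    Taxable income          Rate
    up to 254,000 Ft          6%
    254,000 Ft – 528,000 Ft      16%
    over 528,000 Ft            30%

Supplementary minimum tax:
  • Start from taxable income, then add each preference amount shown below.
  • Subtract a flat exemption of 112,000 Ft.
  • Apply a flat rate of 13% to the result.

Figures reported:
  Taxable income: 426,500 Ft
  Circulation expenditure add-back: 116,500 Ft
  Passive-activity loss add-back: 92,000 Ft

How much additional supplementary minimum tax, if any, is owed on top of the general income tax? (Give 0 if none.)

25,150 Ft

Supplementary minimum tax:
  Adjusted income: 426,500 Ft + 116,500 Ft + 92,000 Ft = 635,000 Ft
  Less exemption 112,000 Ft → base 523,000 Ft
  523,000 Ft × 13% = 67,990 Ft

General income tax:
  254,000 Ft × 6% = 15,240 Ft
  172,500 Ft × 16% = 27,600 Ft
  → 42,840 Ft

Excess of supplementary minimum tax over general income tax: 67,990 Ft − 42,840 Ft = 25,150 Ft.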